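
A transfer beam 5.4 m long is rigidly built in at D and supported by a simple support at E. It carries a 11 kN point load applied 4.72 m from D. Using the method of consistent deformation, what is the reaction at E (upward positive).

Release the roller at E. Primary structure: cantilever fixed at D.
Primary-structure tip deflection at E by superposition:
  point load 11 at a = 4.72: Pa²(3L − a)/(6EI) = 468.9/EI
Flexibility coefficient — unit upward force at E: δ_{EE} = L³/(3EI) = 52.49/EI.
Compatibility at E: δ_0 − R_E·δ_{EE} = 0, so R_E = 468.9/52.49 = 8.933 kN.

R_E = 8.933 kN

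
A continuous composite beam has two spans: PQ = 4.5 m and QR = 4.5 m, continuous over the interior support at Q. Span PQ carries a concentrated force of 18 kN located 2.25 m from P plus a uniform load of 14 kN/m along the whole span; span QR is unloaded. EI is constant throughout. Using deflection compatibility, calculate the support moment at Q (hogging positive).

M_Q = 25.31 kN·m

Take M_Q as the redundant. Released structure: two simple spans PQ and QR with a hinge at Q.
Discontinuity in slope at Q on the released structure — sum the simple-span end rotations:
  span PQ: point load 18 at a = 2.25: Pab(L + a)/(6LEI) = 22.78/EI
  span PQ: UDL 14: wL³/(24EI) = 53.16/EI
  relative rotation θ_0 = (75.94 + 0)/EI = 75.94/EI
A unit hogging moment at Q produces rotation L₁/(3EI) + L₂/(3EI) = 3/EI.
Compatibility: M_Q·(L₁+L₂)/(3EI) = θ_0, giving M_Q = 25.31 kN·m (hogging).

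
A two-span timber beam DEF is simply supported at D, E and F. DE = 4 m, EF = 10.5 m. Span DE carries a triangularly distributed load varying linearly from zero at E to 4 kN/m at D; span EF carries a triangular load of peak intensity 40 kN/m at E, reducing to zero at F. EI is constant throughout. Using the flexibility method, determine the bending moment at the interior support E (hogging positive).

M_E = 213.9 kN·m

Release continuity at E by inserting a hinge; the redundant is the internal moment M_E. The primary structure is two simply-supported spans DE and EF.
Discontinuity in slope at E on the released structure — sum the simple-span end rotations:
  span DE: triangular load, peak 4: 7w₀L³/(360EI) = 4.978/EI
  span EF: triangular load, peak 40: w₀L³/(45EI) = 1029/EI
  relative rotation θ_0 = (4.978 + 1029)/EI = 1034/EI
A unit hogging moment at E produces rotation L₁/(3EI) + L₂/(3EI) = 4.833/EI.
Slope continuity at E: θ_0 = M_E·4.833/EI, so M_E = 1034/4.833 = 213.9 kN·m (hogging).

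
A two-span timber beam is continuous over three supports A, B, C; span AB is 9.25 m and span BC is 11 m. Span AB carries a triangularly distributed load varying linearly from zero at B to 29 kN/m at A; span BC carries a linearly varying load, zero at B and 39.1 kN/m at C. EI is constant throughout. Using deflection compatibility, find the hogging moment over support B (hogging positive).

M_B = 216 kN·m

Take M_B as the redundant. Released structure: two simple spans AB and BC with a hinge at B.
Rotations at B on the released spans (each span's end-slope, ×1/EI):
  span AB: triangular load, peak 29: 7w₀L³/(360EI) = 446.3/EI
  span BC: triangular load, peak 39.1: 7w₀L³/(360EI) = 1012/EI
  relative rotation θ_0 = (446.3 + 1012)/EI = 1458/EI
A unit hogging moment at B produces rotation L₁/(3EI) + L₂/(3EI) = 6.75/EI.
Slope continuity at B: θ_0 = M_B·6.75/EI, so M_B = 1458/6.75 = 216 kN·m (hogging).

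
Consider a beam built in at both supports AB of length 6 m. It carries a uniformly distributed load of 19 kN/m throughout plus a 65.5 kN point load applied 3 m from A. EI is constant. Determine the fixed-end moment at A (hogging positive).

Release both end moments; the primary structure is a simply-supported span AB with redundants M_A and M_B.
On the primary (simply-supported) span, the end slopes from the loading are:
  at A: UDL 19: wL³/(24EI) = 171/EI
  at B: UDL 19: wL³/(24EI) = 171/EI
  at A: point load 65.5 at a = 3: Pab(L + b)/(6LEI) = 147.4/EI
  at B: point load 65.5 at a = 3: Pab(L + a)/(6LEI) = 147.4/EI
  θ_A0 = 318.4/EI,  θ_B0 = 318.4/EI
Flexibility coefficients: a unit moment at one end gives L/(3EI) there and L/(6EI) at the far end, so f₁₁ = f₂₂ = 2/EI and f₁₂ = f₂₁ = 1/EI.
Compatibility — zero rotation at each built-in end:
  2 M_A + 1 M_B = 318.4
  1 M_A + 2 M_B = 318.4
Solving the pair gives M_A = 106.1 kN·m and M_B = 106.1 kN·m (hogging).

M_A = 106.1 kN·m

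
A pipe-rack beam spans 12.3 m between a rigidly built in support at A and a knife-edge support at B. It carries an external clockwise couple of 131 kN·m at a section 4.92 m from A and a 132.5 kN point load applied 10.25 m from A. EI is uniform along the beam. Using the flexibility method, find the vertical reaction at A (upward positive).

R_A = 22.59 kN

Release the roller at B. Primary structure: cantilever fixed at A.
Free-end deflection of the primary structure under the applied loading (downward +):
  clockwise couple 131 at a = 4.92: M₀a(2L − a)/(2EI) = 6342/EI
  point load 132.5 at a = 10.25: Pa²(3L − a)/(6EI) = 61831/EI
  δ_0 = 68174/EI
Flexibility coefficient — unit upward force at B: δ_{BB} = L³/(3EI) = 620.3/EI.
Compatibility at B: δ_0 − R_B·δ_{BB} = 0, so R_B = 68174/620.3 = 109.9 kN.
Vertical equilibrium: R_A = ΣP − R_B = 132.5 − 109.9 = 22.59 kN.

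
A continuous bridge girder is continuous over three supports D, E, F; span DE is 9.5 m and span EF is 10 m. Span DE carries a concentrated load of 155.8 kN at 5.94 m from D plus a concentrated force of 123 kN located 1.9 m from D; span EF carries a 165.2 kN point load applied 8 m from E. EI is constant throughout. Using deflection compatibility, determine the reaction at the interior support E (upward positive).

Release continuity at E by inserting a hinge; the redundant is the internal moment M_E. The primary structure is two simply-supported spans DE and EF.
Rotations at E on the released spans (each span's end-slope, ×1/EI):
  span DE: point load 155.8 at a = 5.94: Pab(L + a)/(6LEI) = 892.4/EI
  span DE: point load 123 at a = 1.9: Pab(L + a)/(6LEI) = 355.2/EI
  span EF: point load 165.2 at a = 8: Pab(L + b)/(6LEI) = 528.6/EI
  relative rotation θ_0 = (1248 + 528.6)/EI = 1776/EI
A unit hogging moment at E produces rotation L₁/(3EI) + L₂/(3EI) = 6.5/EI.
Compatibility: M_E·(L₁+L₂)/(3EI) = θ_0, giving M_E = 273.3 kN·m (hogging).
Span DE, ΣM about D with M_E applied at E: R_E^{DE}·9.5 = 1159 + 273.3, so R_E^{DE} = 150.8 kN and R_D = 278.8 − 150.8 = 128 kN.
Span EF, ΣM about F: R_E^{EF}·10 = 330.4 + 273.3, so R_E^{EF} = 60.37 kN and R_F = 165.2 − 60.37 = 104.8 kN.
R_E = 150.8 + 60.37 = 211.1 kN.

R_E = 211.1 kN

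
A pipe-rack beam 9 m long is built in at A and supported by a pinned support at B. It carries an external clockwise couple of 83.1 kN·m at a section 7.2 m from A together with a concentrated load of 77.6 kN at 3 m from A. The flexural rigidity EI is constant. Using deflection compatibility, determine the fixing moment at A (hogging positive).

Remove the prop at B; the released (primary) structure is a cantilever built in at A.
Primary-structure tip deflection at B by superposition:
  clockwise couple 83.1 at a = 7.2: M₀a(2L − a)/(2EI) = 3231/EI
  point load 77.6 at a = 3: Pa²(3L − a)/(6EI) = 2794/EI
  δ_0 = 6025/EI
Tip deflection under a unit load at B: L³/(3EI) = 243/EI.
Compatibility at B: δ_0 − R_B·δ_{BB} = 0, so R_B = 6025/243 = 24.79 kN.
Moment equilibrium about A: M_A = Σ(load moments about A) − R_B·L = 315.9 − 24.79×9 = 92.77 kN·m.

M_A = 92.77 kN·m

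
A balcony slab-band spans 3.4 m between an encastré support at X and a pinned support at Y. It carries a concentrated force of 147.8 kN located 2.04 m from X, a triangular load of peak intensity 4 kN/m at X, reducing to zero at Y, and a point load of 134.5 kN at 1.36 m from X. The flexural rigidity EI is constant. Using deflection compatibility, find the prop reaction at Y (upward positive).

R_Y = 93.19 kN

Choose R_Y as the redundant. The primary structure is the cantilever fixed at X.
Free-end deflection of the primary structure under the applied loading (downward +):
  point load 147.8 at a = 2.04: Pa²(3L − a)/(6EI) = 836.5/EI
  triangular load, peak 4 at the fixed end: w₀L⁴/(30EI) = 17.82/EI
  point load 134.5 at a = 1.36: Pa²(3L − a)/(6EI) = 366.5/EI
  δ_0 = 1221/EI
Flexibility coefficient — unit upward force at Y: δ_{YY} = L³/(3EI) = 13.1/EI.
The prop prevents deflection at Y: R_Y = δ_0/δ_{YY} = 1221/13.1 = 93.19 kN.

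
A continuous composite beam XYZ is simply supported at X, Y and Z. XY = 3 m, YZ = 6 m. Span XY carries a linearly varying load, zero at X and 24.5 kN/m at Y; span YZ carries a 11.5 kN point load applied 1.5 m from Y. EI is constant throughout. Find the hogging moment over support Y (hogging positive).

Take M_Y as the redundant. Released structure: two simple spans XY and YZ with a hinge at Y.
End slopes at the hinge Y, treating each span as simply supported:
  span XY: triangular load, peak 24.5: w₀L³/(45EI) = 14.7/EI
  span YZ: point load 11.5 at a = 1.5: Pab(L + b)/(6LEI) = 22.64/EI
  relative rotation θ_0 = (14.7 + 22.64)/EI = 37.34/EI
A unit hogging moment at Y produces rotation L₁/(3EI) + L₂/(3EI) = 3/EI.
Slope continuity at Y: θ_0 = M_Y·3/EI, so M_Y = 37.34/3 = 12.45 kN·m (hogging).

M_Y = 12.45 kN·m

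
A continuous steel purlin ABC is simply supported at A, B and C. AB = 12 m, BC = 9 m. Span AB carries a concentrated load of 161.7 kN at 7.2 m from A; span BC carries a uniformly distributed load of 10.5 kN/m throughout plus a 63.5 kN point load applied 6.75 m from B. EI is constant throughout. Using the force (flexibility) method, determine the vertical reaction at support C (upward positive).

R_C = 62.97 kN

Take M_B as the redundant. Released structure: two simple spans AB and BC with a hinge at B.
Discontinuity in slope at B on the released structure — sum the simple-span end rotations:
  span AB: point load 161.7 at a = 7.2: Pab(L + a)/(6LEI) = 1490/EI
  span BC: UDL 10.5: wL³/(24EI) = 318.9/EI
  span BC: point load 63.5 at a = 6.75: Pab(L + b)/(6LEI) = 200.9/EI
  relative rotation θ_0 = (1490 + 519.9)/EI = 2010/EI
A unit hogging moment at B produces rotation L₁/(3EI) + L₂/(3EI) = 7/EI.
Compatibility: M_B·(L₁+L₂)/(3EI) = θ_0, giving M_B = 287.2 kN·m (hogging).
Span BC, ΣM about C: R_B^{BC}·9 = 568.1 + 287.2, so R_B^{BC} = 95.03 kN and R_C = 158 − 95.03 = 62.97 kN.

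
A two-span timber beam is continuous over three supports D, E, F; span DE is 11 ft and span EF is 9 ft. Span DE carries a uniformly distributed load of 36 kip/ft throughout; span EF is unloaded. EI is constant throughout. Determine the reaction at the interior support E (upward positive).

Take M_E as the redundant. Released structure: two simple spans DE and EF with a hinge at E.
Discontinuity in slope at E on the released structure — sum the simple-span end rotations:
  span DE: UDL 36: wL³/(24EI) = 1996/EI
  relative rotation θ_0 = (1996 + 0)/EI = 1996/EI
A unit hogging moment at E produces rotation L₁/(3EI) + L₂/(3EI) = 6.667/EI.
Compatibility: M_E·(L₁+L₂)/(3EI) = θ_0, giving M_E = 299.5 kip·ft (hogging).
Span DE, ΣM about D with M_E applied at E: R_E^{DE}·11 = 2178 + 299.5, so R_E^{DE} = 225.2 kip and R_D = 396 − 225.2 = 170.8 kip.
Span EF, ΣM about F: R_E^{EF}·9 = 0 + 299.5, so R_E^{EF} = 33.27 kip and R_F = 0 − 33.27 = -33.27 kip.
R_E = 225.2 + 33.27 = 258.5 kip.

R_E = 258.5 kip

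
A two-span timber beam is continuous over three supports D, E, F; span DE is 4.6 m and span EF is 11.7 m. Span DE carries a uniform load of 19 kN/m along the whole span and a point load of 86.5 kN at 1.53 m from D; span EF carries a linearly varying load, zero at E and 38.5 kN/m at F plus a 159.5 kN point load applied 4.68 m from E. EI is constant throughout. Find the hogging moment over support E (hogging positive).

Take M_E as the redundant. Released structure: two simple spans DE and EF with a hinge at E.
End slopes at the hinge E, treating each span as simply supported:
  span DE: UDL 19: wL³/(24EI) = 77.06/EI
  span DE: point load 86.5 at a = 1.53: Pab(L + a)/(6LEI) = 90.24/EI
  span EF: triangular load, peak 38.5: 7w₀L³/(360EI) = 1199/EI
  span EF: point load 159.5 at a = 4.68: Pab(L + b)/(6LEI) = 1397/EI
  relative rotation θ_0 = (167.3 + 2596)/EI = 2764/EI
A unit hogging moment at E produces rotation L₁/(3EI) + L₂/(3EI) = 5.433/EI.
Slope continuity at E: θ_0 = M_E·5.433/EI, so M_E = 2764/5.433 = 508.6 kN·m (hogging).

M_E = 508.6 kN·m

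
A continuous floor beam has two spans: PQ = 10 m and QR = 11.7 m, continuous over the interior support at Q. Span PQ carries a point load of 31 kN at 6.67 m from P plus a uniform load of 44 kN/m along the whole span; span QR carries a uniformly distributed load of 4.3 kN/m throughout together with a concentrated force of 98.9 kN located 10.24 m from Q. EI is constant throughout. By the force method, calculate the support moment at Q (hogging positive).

M_Q = 357.9 kN·m

Take M_Q as the redundant. Released structure: two simple spans PQ and QR with a hinge at Q.
Discontinuity in slope at Q on the released structure — sum the simple-span end rotations:
  span PQ: point load 31 at a = 6.67: Pab(L + a)/(6LEI) = 191.3/EI
  span PQ: UDL 44: wL³/(24EI) = 1833/EI
  span QR: UDL 4.3: wL³/(24EI) = 287/EI
  span QR: point load 98.9 at a = 10.24: Pab(L + b)/(6LEI) = 277.2/EI
  relative rotation θ_0 = (2025 + 564.1)/EI = 2589/EI
A unit hogging moment at Q produces rotation L₁/(3EI) + L₂/(3EI) = 7.233/EI.
Compatibility: M_Q·(L₁+L₂)/(3EI) = θ_0, giving M_Q = 357.9 kN·m (hogging).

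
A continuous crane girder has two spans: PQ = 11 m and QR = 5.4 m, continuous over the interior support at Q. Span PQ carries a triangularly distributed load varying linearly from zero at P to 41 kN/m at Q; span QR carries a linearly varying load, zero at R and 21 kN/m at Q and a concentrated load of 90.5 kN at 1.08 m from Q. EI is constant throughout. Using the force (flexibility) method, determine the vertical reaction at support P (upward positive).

R_P = 51.67 kN

Take M_Q as the redundant. Released structure: two simple spans PQ and QR with a hinge at Q.
Discontinuity in slope at Q on the released structure — sum the simple-span end rotations:
  span PQ: triangular load, peak 41: w₀L³/(45EI) = 1213/EI
  span QR: triangular load, peak 21: w₀L³/(45EI) = 73.48/EI
  span QR: point load 90.5 at a = 1.08: Pab(L + b)/(6LEI) = 126.7/EI
  relative rotation θ_0 = (1213 + 200.2)/EI = 1413/EI
A unit hogging moment at Q produces rotation L₁/(3EI) + L₂/(3EI) = 5.467/EI.
Slope continuity at Q: θ_0 = M_Q·5.467/EI, so M_Q = 1413/5.467 = 258.4 kN·m (hogging).
Span PQ, ΣM about P with M_Q applied at Q: R_Q^{PQ}·11 = 1654 + 258.4, so R_Q^{PQ} = 173.8 kN and R_P = 225.5 − 173.8 = 51.67 kN.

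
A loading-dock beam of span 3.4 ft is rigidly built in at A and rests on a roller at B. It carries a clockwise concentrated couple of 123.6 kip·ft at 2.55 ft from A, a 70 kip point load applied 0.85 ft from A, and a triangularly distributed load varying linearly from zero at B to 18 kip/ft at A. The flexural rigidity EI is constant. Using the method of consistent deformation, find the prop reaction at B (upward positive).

R_B = 63.26 kip

Take the reaction at B as the redundant and release it; the primary structure is a cantilever fixed at A.
Free-end deflection of the primary structure under the applied loading (downward +):
  clockwise couple 123.6 at a = 2.55: M₀a(2L − a)/(2EI) = 669.8/EI
  point load 70 at a = 0.85: Pa²(3L − a)/(6EI) = 78.81/EI
  triangular load, peak 18 at the fixed end: w₀L⁴/(30EI) = 80.18/EI
  δ_0 = 828.8/EI
Flexibility coefficient — unit upward force at B: δ_{BB} = L³/(3EI) = 13.1/EI.
Compatibility at B: δ_0 − R_B·δ_{BB} = 0, so R_B = 828.8/13.1 = 63.26 kip.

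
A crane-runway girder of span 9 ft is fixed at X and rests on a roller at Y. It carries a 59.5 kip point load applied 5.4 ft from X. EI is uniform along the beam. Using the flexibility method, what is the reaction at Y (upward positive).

Choose R_Y as the redundant. The primary structure is the cantilever fixed at X.
Deflection at Y on the released cantilever, summing each load's contribution:
  point load 59.5 at a = 5.4: Pa²(3L − a)/(6EI) = 6246/EI
Tip deflection under a unit load at Y: L³/(3EI) = 243/EI.
Compatibility at Y: δ_0 − R_Y·δ_{YY} = 0, so R_Y = 6246/243 = 25.7 kip.

R_Y = 25.7 kip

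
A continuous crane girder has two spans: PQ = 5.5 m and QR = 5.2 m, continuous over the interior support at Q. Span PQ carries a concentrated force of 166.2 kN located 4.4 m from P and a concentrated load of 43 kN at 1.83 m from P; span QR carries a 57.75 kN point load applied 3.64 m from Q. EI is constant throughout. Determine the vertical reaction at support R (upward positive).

Insert a hinge at Q; M_Q is the redundant, and each span becomes simply supported.
Discontinuity in slope at Q on the released structure — sum the simple-span end rotations:
  span PQ: point load 166.2 at a = 4.4: Pab(L + a)/(6LEI) = 241.3/EI
  span PQ: point load 43 at a = 1.83: Pab(L + a)/(6LEI) = 64.15/EI
  span QR: point load 57.75 at a = 3.64: Pab(L + b)/(6LEI) = 71.05/EI
  relative rotation θ_0 = (305.5 + 71.05)/EI = 376.5/EI
A unit hogging moment at Q produces rotation L₁/(3EI) + L₂/(3EI) = 3.567/EI.
Slope continuity at Q: θ_0 = M_Q·3.567/EI, so M_Q = 376.5/3.567 = 105.6 kN·m (hogging).
Span QR, ΣM about R: R_Q^{QR}·5.2 = 90.09 + 105.6, so R_Q^{QR} = 37.63 kN and R_R = 57.75 − 37.63 = 20.12 kN.

R_R = 20.12 kN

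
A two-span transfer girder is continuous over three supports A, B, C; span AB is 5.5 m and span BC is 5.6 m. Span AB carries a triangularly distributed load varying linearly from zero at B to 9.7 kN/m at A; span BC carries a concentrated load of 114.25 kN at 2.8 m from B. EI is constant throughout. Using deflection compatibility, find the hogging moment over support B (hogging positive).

M_B = 69 kN·m

Insert a hinge at B; M_B is the redundant, and each span becomes simply supported.
Rotations at B on the released spans (each span's end-slope, ×1/EI):
  span AB: triangular load, peak 9.7: 7w₀L³/(360EI) = 31.38/EI
  span BC: point load 114.25 at a = 2.8: Pab(L + b)/(6LEI) = 223.9/EI
  relative rotation θ_0 = (31.38 + 223.9)/EI = 255.3/EI
A unit hogging moment at B produces rotation L₁/(3EI) + L₂/(3EI) = 3.7/EI.
Compatibility: M_B·(L₁+L₂)/(3EI) = θ_0, giving M_B = 69 kN·m (hogging).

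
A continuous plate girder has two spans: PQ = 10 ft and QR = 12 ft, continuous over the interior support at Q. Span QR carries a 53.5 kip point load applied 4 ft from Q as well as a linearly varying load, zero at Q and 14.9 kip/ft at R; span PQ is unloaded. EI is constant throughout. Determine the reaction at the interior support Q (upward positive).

R_Q = 89.87 kip

Release continuity at Q by inserting a hinge; the redundant is the internal moment M_Q. The primary structure is two simply-supported spans PQ and QR.
End slopes at the hinge Q, treating each span as simply supported:
  span QR: point load 53.5 at a = 4: Pab(L + b)/(6LEI) = 475.6/EI
  span QR: triangular load, peak 14.9: 7w₀L³/(360EI) = 500.6/EI
  relative rotation θ_0 = (0 + 976.2)/EI = 976.2/EI
A unit hogging moment at Q produces rotation L₁/(3EI) + L₂/(3EI) = 7.333/EI.
Slope continuity at Q: θ_0 = M_Q·7.333/EI, so M_Q = 976.2/7.333 = 133.1 kip·ft (hogging).
Span PQ, ΣM about P with M_Q applied at Q: R_Q^{PQ}·10 = 0 + 133.1, so R_Q^{PQ} = 13.31 kip and R_P = 0 − 13.31 = -13.31 kip.
Span QR, ΣM about R: R_Q^{QR}·12 = 785.6 + 133.1, so R_Q^{QR} = 76.56 kip and R_R = 142.9 − 76.56 = 66.34 kip.
R_Q = 13.31 + 76.56 = 89.87 kip.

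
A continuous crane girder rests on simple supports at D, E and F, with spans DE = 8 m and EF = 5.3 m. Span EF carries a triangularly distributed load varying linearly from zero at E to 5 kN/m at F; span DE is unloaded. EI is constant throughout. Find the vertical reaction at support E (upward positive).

R_E = 5.441 kN

Release continuity at E by inserting a hinge; the redundant is the internal moment M_E. The primary structure is two simply-supported spans DE and EF.
End slopes at the hinge E, treating each span as simply supported:
  span EF: triangular load, peak 5: 7w₀L³/(360EI) = 14.47/EI
  relative rotation θ_0 = (0 + 14.47)/EI = 14.47/EI
A unit hogging moment at E produces rotation L₁/(3EI) + L₂/(3EI) = 4.433/EI.
Compatibility: M_E·(L₁+L₂)/(3EI) = θ_0, giving M_E = 3.265 kN·m (hogging).
Span DE, ΣM about D with M_E applied at E: R_E^{DE}·8 = 0 + 3.265, so R_E^{DE} = 0.4081 kN and R_D = 0 − 0.4081 = -0.4081 kN.
Span EF, ΣM about F: R_E^{EF}·5.3 = 23.41 + 3.265, so R_E^{EF} = 5.033 kN and R_F = 13.25 − 5.033 = 8.217 kN.
R_E = 0.4081 + 5.033 = 5.441 kN.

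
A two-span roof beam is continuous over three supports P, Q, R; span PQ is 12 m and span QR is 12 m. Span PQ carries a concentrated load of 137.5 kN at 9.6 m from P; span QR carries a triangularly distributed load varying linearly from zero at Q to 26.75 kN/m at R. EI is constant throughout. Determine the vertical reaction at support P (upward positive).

Insert a hinge at Q; M_Q is the redundant, and each span becomes simply supported.
End slopes at the hinge Q, treating each span as simply supported:
  span PQ: point load 137.5 at a = 9.6: Pab(L + a)/(6LEI) = 950.4/EI
  span QR: triangular load, peak 26.75: 7w₀L³/(360EI) = 898.8/EI
  relative rotation θ_0 = (950.4 + 898.8)/EI = 1849/EI
A unit hogging moment at Q produces rotation L₁/(3EI) + L₂/(3EI) = 8/EI.
Compatibility: M_Q·(L₁+L₂)/(3EI) = θ_0, giving M_Q = 231.2 kN·m (hogging).
Span PQ, ΣM about P with M_Q applied at Q: R_Q^{PQ}·12 = 1320 + 231.2, so R_Q^{PQ} = 129.3 kN and R_P = 137.5 − 129.3 = 8.238 kN.

R_P = 8.238 kN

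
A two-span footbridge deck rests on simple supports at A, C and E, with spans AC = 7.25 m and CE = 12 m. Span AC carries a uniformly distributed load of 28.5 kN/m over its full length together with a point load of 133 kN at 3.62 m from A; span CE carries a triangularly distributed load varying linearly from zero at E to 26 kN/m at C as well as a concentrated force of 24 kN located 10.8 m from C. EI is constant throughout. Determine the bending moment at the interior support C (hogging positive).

Release continuity at C by inserting a hinge; the redundant is the internal moment M_C. The primary structure is two simply-supported spans AC and CE.
Rotations at C on the released spans (each span's end-slope, ×1/EI):
  span AC: UDL 28.5: wL³/(24EI) = 452.5/EI
  span AC: point load 133 at a = 3.62: Pab(L + a)/(6LEI) = 436.7/EI
  span CE: triangular load, peak 26: w₀L³/(45EI) = 998.4/EI
  span CE: point load 24 at a = 10.8: Pab(L + b)/(6LEI) = 57.02/EI
  relative rotation θ_0 = (889.3 + 1055)/EI = 1945/EI
A unit hogging moment at C produces rotation L₁/(3EI) + L₂/(3EI) = 6.417/EI.
Slope continuity at C: θ_0 = M_C·6.417/EI, so M_C = 1945/6.417 = 303.1 kN·m (hogging).

M_C = 303.1 kN·m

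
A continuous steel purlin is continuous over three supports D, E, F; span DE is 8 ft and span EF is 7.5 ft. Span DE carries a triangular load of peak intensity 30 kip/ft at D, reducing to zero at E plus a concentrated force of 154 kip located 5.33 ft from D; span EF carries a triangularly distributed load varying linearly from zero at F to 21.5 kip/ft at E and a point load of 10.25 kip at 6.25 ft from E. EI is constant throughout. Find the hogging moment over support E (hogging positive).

Insert a hinge at E; M_E is the redundant, and each span becomes simply supported.
Discontinuity in slope at E on the released structure — sum the simple-span end rotations:
  span DE: triangular load, peak 30: 7w₀L³/(360EI) = 298.7/EI
  span DE: point load 154 at a = 5.33: Pab(L + a)/(6LEI) = 608.6/EI
  span EF: triangular load, peak 21.5: w₀L³/(45EI) = 201.6/EI
  span EF: point load 10.25 at a = 6.25: Pab(L + b)/(6LEI) = 15.57/EI
  relative rotation θ_0 = (907.3 + 217.1)/EI = 1124/EI
A unit hogging moment at E produces rotation L₁/(3EI) + L₂/(3EI) = 5.167/EI.
Slope continuity at E: θ_0 = M_E·5.167/EI, so M_E = 1124/5.167 = 217.6 kip·ft (hogging).

M_E = 217.6 kip·ft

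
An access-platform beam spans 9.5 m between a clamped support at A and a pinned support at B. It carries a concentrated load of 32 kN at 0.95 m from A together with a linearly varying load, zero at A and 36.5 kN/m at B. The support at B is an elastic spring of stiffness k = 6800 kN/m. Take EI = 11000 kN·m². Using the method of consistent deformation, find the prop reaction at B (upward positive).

R_B = 95.28 kN

Remove the prop at B; the released (primary) structure is a cantilever built in at A.
Free-end deflection of the primary structure under the applied loading (downward +):
  point load 32 at a = 0.95: Pa²(3L − a)/(6EI) = 132.6/EI
  triangular load, peak 36.5 at the free end: 11w₀L⁴/(120EI) = 27252/EI
  δ_0 = 27385/EI
Flexibility coefficient — unit upward force at B: δ_{BB} = L³/(3EI) = 285.8/EI.
With EI = 11000 kN·m²: δ_0 = 2.4895 m and δ_{BB} = 0.025981 m/kN.
Compatibility — the spring shortens by R_B/k under the reaction it provides: δ_0 − R_B·δ_{BB} = R_B/k. With 1/k = 0.000147 m/kN, R_B = δ_0 / (δ_{BB} + 1/k) = 2.4895 / (0.025981 + 0.000147) = 95.28 kN.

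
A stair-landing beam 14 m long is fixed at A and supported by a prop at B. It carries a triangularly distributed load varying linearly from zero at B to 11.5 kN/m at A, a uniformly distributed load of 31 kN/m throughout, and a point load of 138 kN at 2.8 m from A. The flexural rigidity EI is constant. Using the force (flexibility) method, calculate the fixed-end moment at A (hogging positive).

M_A = 1188 kN·m

Choose R_B as the redundant. The primary structure is the cantilever fixed at A.
Downward deflection at the released point B due to the loads:
  triangular load, peak 11.5 at the fixed end: w₀L⁴/(30EI) = 14726/EI
  UDL 31: wL⁴/(8EI) = 148862/EI
  point load 138 at a = 2.8: Pa²(3L − a)/(6EI) = 7069/EI
  δ_0 = 170657/EI
Tip deflection under a unit load at B: L³/(3EI) = 914.7/EI.
Compatibility at B: δ_0 − R_B·δ_{BB} = 0, so R_B = 170657/914.7 = 186.6 kN.
Moment equilibrium about A: M_A = Σ(load moments about A) − R_B·L = 3800 − 186.6×14 = 1188 kN·m.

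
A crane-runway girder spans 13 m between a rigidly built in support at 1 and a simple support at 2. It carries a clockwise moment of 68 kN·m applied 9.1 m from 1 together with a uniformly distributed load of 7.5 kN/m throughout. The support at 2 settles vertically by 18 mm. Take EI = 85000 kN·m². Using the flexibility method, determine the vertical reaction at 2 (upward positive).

R_2 = 41.61 kN

Remove the prop at 2; the released (primary) structure is a cantilever built in at 1.
Downward deflection at the released point 2 due to the loads:
  clockwise couple 68 at a = 9.1: M₀a(2L − a)/(2EI) = 5229/EI
  UDL 7.5: wL⁴/(8EI) = 26776/EI
  δ_0 = 32005/EI
Flexibility coefficient — unit upward force at 2: δ_{22} = L³/(3EI) = 732.3/EI.
With EI = 85000 kN·m²: δ_0 = 0.37653 m and δ_{22} = 0.008616 m/kN.
Compatibility — the beam at 2 must follow the support down by 0.018 m: δ_0 − R_2·δ_{22} = 0.018, so R_2 = (0.37653 − 0.018)/0.008616 = 41.61 kN.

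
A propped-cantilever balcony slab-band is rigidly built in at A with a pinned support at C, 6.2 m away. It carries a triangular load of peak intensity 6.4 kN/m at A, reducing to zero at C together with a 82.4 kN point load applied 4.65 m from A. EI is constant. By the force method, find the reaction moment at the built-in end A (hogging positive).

Take the reaction at C as the redundant and release it; the primary structure is a cantilever fixed at A.
Downward deflection at the released point C due to the loads:
  triangular load, peak 6.4 at the fixed end: w₀L⁴/(30EI) = 315.2/EI
  point load 82.4 at a = 4.65: Pa²(3L − a)/(6EI) = 4142/EI
  δ_0 = 4458/EI
Tip deflection under a unit load at C: L³/(3EI) = 79.44/EI.
The prop prevents deflection at C: R_C = δ_0/δ_{CC} = 4458/79.44 = 56.11 kN.
Moment equilibrium about A: M_A = Σ(load moments about A) − R_C·L = 424.2 − 56.11×6.2 = 76.27 kN·m.

M_A = 76.27 kN·m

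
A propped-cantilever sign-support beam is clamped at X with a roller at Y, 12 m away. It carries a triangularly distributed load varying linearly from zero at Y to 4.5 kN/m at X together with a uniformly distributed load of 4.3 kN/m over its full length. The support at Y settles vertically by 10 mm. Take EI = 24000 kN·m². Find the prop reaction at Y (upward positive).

Take the reaction at Y as the redundant and release it; the primary structure is a cantilever fixed at X.
Primary-structure tip deflection at Y by superposition:
  triangular load, peak 4.5 at the fixed end: w₀L⁴/(30EI) = 3110/EI
  UDL 4.3: wL⁴/(8EI) = 11146/EI
  δ_0 = 14256/EI
Tip deflection under a unit load at Y: L³/(3EI) = 576/EI.
With EI = 24000 kN·m²: δ_0 = 0.594 m and δ_{YY} = 0.024 m/kN.
Compatibility — the beam at Y must follow the support down by 0.01 m: δ_0 − R_Y·δ_{YY} = 0.01, so R_Y = (0.594 − 0.01)/0.024 = 24.33 kN.

R_Y = 24.33 kN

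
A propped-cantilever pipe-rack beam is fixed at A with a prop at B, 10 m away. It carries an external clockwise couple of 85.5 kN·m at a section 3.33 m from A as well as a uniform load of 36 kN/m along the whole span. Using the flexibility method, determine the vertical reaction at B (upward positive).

R_B = 142.1 kN

Take the reaction at B as the redundant and release it; the primary structure is a cantilever fixed at A.
Downward deflection at the released point B due to the loads:
  clockwise couple 85.5 at a = 3.33: M₀a(2L − a)/(2EI) = 2373/EI
  UDL 36: wL⁴/(8EI) = 45000/EI
  δ_0 = 47373/EI
Tip deflection under a unit load at B: L³/(3EI) = 333.3/EI.
Compatibility at B: δ_0 − R_B·δ_{BB} = 0, so R_B = 47373/333.3 = 142.1 kN.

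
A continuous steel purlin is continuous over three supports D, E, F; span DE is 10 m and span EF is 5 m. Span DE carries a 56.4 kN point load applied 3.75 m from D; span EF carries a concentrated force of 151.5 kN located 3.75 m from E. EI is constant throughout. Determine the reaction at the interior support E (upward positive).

R_E = 86.08 kN

Take M_E as the redundant. Released structure: two simple spans DE and EF with a hinge at E.
End slopes at the hinge E, treating each span as simply supported:
  span DE: point load 56.4 at a = 3.75: Pab(L + a)/(6LEI) = 302.9/EI
  span EF: point load 151.5 at a = 3.75: Pab(L + b)/(6LEI) = 147.9/EI
  relative rotation θ_0 = (302.9 + 147.9)/EI = 450.9/EI
A unit hogging moment at E produces rotation L₁/(3EI) + L₂/(3EI) = 5/EI.
Compatibility: M_E·(L₁+L₂)/(3EI) = θ_0, giving M_E = 90.18 kN·m (hogging).
Span DE, ΣM about D with M_E applied at E: R_E^{DE}·10 = 211.5 + 90.18, so R_E^{DE} = 30.17 kN and R_D = 56.4 − 30.17 = 26.23 kN.
Span EF, ΣM about F: R_E^{EF}·5 = 189.4 + 90.18, so R_E^{EF} = 55.91 kN and R_F = 151.5 − 55.91 = 95.59 kN.
R_E = 30.17 + 55.91 = 86.08 kN.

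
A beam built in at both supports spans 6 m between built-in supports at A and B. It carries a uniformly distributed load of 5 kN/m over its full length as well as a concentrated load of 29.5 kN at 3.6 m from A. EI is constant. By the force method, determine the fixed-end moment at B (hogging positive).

Release both end moments; the primary structure is a simply-supported span AB with redundants M_A and M_B.
On the primary (simply-supported) span, the end slopes from the loading are:
  at A: UDL 5: wL³/(24EI) = 45/EI
  at B: UDL 5: wL³/(24EI) = 45/EI
  at A: point load 29.5 at a = 3.6: Pab(L + b)/(6LEI) = 59.47/EI
  at B: point load 29.5 at a = 3.6: Pab(L + a)/(6LEI) = 67.97/EI
  θ_A0 = 104.5/EI,  θ_B0 = 113/EI
Flexibility coefficients: a unit moment at one end gives L/(3EI) there and L/(6EI) at the far end, so f₁₁ = f₂₂ = 2/EI and f₁₂ = f₂₁ = 1/EI.
Compatibility — zero rotation at each built-in end:
  2 M_A + 1 M_B = 104.5
  1 M_A + 2 M_B = 113
Solving the pair gives M_A = 31.99 kN·m and M_B = 40.49 kN·m (hogging).

M_B = 40.49 kN·m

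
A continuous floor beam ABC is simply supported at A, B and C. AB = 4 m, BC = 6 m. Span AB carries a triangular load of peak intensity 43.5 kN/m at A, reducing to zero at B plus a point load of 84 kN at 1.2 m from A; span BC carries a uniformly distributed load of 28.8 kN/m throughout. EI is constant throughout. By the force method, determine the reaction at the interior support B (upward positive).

Insert a hinge at B; M_B is the redundant, and each span becomes simply supported.
End slopes at the hinge B, treating each span as simply supported:
  span AB: triangular load, peak 43.5: 7w₀L³/(360EI) = 54.13/EI
  span AB: point load 84 at a = 1.2: Pab(L + a)/(6LEI) = 61.15/EI
  span BC: UDL 28.8: wL³/(24EI) = 259.2/EI
  relative rotation θ_0 = (115.3 + 259.2)/EI = 374.5/EI
A unit hogging moment at B produces rotation L₁/(3EI) + L₂/(3EI) = 3.333/EI.
Slope continuity at B: θ_0 = M_B·3.333/EI, so M_B = 374.5/3.333 = 112.3 kN·m (hogging).
Span AB, ΣM about A with M_B applied at B: R_B^{AB}·4 = 216.8 + 112.3, so R_B^{AB} = 82.29 kN and R_A = 171 − 82.29 = 88.71 kN.
Span BC, ΣM about C: R_B^{BC}·6 = 518.4 + 112.3, so R_B^{BC} = 105.1 kN and R_C = 172.8 − 105.1 = 67.68 kN.
R_B = 82.29 + 105.1 = 187.4 kN.

R_B = 187.4 kN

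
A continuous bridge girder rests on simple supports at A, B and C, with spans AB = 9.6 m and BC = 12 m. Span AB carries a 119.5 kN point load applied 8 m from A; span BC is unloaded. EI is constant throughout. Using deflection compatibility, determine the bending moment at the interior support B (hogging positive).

Insert a hinge at B; M_B is the redundant, and each span becomes simply supported.
Rotations at B on the released spans (each span's end-slope, ×1/EI):
  span AB: point load 119.5 at a = 8: Pab(L + a)/(6LEI) = 467.4/EI
  relative rotation θ_0 = (467.4 + 0)/EI = 467.4/EI
A unit hogging moment at B produces rotation L₁/(3EI) + L₂/(3EI) = 7.2/EI.
Slope continuity at B: θ_0 = M_B·7.2/EI, so M_B = 467.4/7.2 = 64.91 kN·m (hogging).

M_B = 64.91 kN·m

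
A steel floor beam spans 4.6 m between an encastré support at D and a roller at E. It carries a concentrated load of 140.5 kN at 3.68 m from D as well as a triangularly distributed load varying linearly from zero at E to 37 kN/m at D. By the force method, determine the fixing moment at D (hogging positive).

M_D = 114.2 kN·m

Choose R_E as the redundant. The primary structure is the cantilever fixed at D.
Deflection at E on the released cantilever, summing each load's contribution:
  point load 140.5 at a = 3.68: Pa²(3L − a)/(6EI) = 3209/EI
  triangular load, peak 37 at the fixed end: w₀L⁴/(30EI) = 552.2/EI
  δ_0 = 3761/EI
Flexibility coefficient — unit upward force at E: δ_{EE} = L³/(3EI) = 32.45/EI.
Compatibility at E: δ_0 − R_E·δ_{EE} = 0, so R_E = 3761/32.45 = 115.9 kN.
Moment equilibrium about D: M_D = Σ(load moments about D) − R_E·L = 647.5 − 115.9×4.6 = 114.2 kN·m.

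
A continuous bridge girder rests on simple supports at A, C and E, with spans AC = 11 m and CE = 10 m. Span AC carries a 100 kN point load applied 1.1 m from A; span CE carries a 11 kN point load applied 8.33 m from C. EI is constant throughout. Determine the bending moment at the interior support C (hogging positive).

M_C = 32.77 kN·m

Take M_C as the redundant. Released structure: two simple spans AC and CE with a hinge at C.
Rotations at C on the released spans (each span's end-slope, ×1/EI):
  span AC: point load 100 at a = 1.1: Pab(L + a)/(6LEI) = 199.7/EI
  span CE: point load 11 at a = 8.33: Pab(L + b)/(6LEI) = 29.76/EI
  relative rotation θ_0 = (199.7 + 29.76)/EI = 229.4/EI
A unit hogging moment at C produces rotation L₁/(3EI) + L₂/(3EI) = 7/EI.
Compatibility: M_C·(L₁+L₂)/(3EI) = θ_0, giving M_C = 32.77 kN·m (hogging).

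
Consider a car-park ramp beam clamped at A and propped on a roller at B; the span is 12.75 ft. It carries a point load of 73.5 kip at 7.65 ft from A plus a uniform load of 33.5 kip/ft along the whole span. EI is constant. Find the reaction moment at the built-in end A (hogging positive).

Remove the prop at B; the released (primary) structure is a cantilever built in at A.
Deflection at B on the released cantilever, summing each load's contribution:
  point load 73.5 at a = 7.65: Pa²(3L − a)/(6EI) = 21937/EI
  UDL 33.5: wL⁴/(8EI) = 110661/EI
  δ_0 = 132598/EI
Flexibility coefficient — unit upward force at B: δ_{BB} = L³/(3EI) = 690.9/EI.
Compatibility at B: δ_0 − R_B·δ_{BB} = 0, so R_B = 132598/690.9 = 191.9 kip.
Moment equilibrium about A: M_A = Σ(load moments about A) − R_B·L = 3285 − 191.9×12.75 = 838.2 kip·ft.

M_A = 838.2 kip·ft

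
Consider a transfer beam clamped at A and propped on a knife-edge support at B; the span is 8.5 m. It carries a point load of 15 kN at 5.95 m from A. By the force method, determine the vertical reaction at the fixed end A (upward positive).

R_A = 6.548 kN

Take the reaction at B as the redundant and release it; the primary structure is a cantilever fixed at A.
Free-end deflection of the primary structure under the applied loading (downward +):
  point load 15 at a = 5.95: Pa²(3L − a)/(6EI) = 1730/EI
Flexibility coefficient — unit upward force at B: δ_{BB} = L³/(3EI) = 204.7/EI.
Compatibility at B: δ_0 − R_B·δ_{BB} = 0, so R_B = 1730/204.7 = 8.453 kN.
Vertical equilibrium: R_A = ΣP − R_B = 15 − 8.453 = 6.548 kN.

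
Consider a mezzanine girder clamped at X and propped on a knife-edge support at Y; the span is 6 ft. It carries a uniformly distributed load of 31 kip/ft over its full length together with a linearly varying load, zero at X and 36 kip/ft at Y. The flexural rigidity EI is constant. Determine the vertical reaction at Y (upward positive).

R_Y = 129.2 kip

Remove the prop at Y; the released (primary) structure is a cantilever built in at X.
Free-end deflection of the primary structure under the applied loading (downward +):
  UDL 31: wL⁴/(8EI) = 5022/EI
  triangular load, peak 36 at the free end: 11w₀L⁴/(120EI) = 4277/EI
  δ_0 = 9299/EI
Tip deflection under a unit load at Y: L³/(3EI) = 72/EI.
The prop prevents deflection at Y: R_Y = δ_0/δ_{YY} = 9299/72 = 129.2 kip.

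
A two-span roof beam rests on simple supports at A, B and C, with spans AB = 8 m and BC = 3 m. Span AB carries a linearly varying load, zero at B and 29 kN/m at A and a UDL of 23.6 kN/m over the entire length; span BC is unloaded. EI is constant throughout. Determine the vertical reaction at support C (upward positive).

Take M_B as the redundant. Released structure: two simple spans AB and BC with a hinge at B.
End slopes at the hinge B, treating each span as simply supported:
  span AB: triangular load, peak 29: 7w₀L³/(360EI) = 288.7/EI
  span AB: UDL 23.6: wL³/(24EI) = 503.5/EI
  relative rotation θ_0 = (792.2 + 0)/EI = 792.2/EI
A unit hogging moment at B produces rotation L₁/(3EI) + L₂/(3EI) = 3.667/EI.
Slope continuity at B: θ_0 = M_B·3.667/EI, so M_B = 792.2/3.667 = 216 kN·m (hogging).
Span BC, ΣM about C: R_B^{BC}·3 = 0 + 216, so R_B^{BC} = 72.02 kN and R_C = 0 − 72.02 = -72.02 kN.

R_C = -72.02 kN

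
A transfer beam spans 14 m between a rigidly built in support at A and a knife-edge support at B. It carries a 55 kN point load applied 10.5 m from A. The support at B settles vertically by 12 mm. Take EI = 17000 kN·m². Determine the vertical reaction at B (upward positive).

R_B = 34.58 kN

Take the reaction at B as the redundant and release it; the primary structure is a cantilever fixed at A.
Deflection at B on the released cantilever, summing each load's contribution:
  point load 55 at a = 10.5: Pa²(3L − a)/(6EI) = 31835/EI
Tip deflection under a unit load at B: L³/(3EI) = 914.7/EI.
With EI = 17000 kN·m²: δ_0 = 1.8726 m and δ_{BB} = 0.053804 m/kN.
Compatibility — the beam at B must follow the support down by 0.012 m: δ_0 − R_B·δ_{BB} = 0.012, so R_B = (1.8726 − 0.012)/0.053804 = 34.58 kN.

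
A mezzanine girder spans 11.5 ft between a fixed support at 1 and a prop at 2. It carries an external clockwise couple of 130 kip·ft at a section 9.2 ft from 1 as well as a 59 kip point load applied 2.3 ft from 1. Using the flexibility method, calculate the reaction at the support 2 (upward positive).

R_2 = 19.58 kip

Take the reaction at 2 as the redundant and release it; the primary structure is a cantilever fixed at 1.
Primary-structure tip deflection at 2 by superposition:
  clockwise couple 130 at a = 9.2: M₀a(2L − a)/(2EI) = 8252/EI
  point load 59 at a = 2.3: Pa²(3L − a)/(6EI) = 1675/EI
  δ_0 = 9927/EI
Tip deflection under a unit load at 2: L³/(3EI) = 507/EI.
The prop prevents deflection at 2: R_2 = δ_0/δ_{22} = 9927/507 = 19.58 kip.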